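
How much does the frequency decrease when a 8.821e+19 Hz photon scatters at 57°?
2.164e+19 Hz (decrease)

Convert frequency to wavelength (c = 299792458 m/s):
λ₀ = c/f₀ = 299792458/8.821e+19 = 3.3986221e-12 m = 3.3986 pm

Calculate Compton shift:
Δλ = λ_C(1 - cos(57°)) = 1.1048 pm

Final wavelength:
λ' = λ₀ + Δλ = 3.3986 + 1.1048 = 4.5035 pm

Final frequency:
f' = c/λ' = 299792458/4.5034691e-12 = 6.6569227e+19 Hz

Frequency shift (decrease):
Δf = f₀ - f' = 8.821e+19 - 6.6569227e+19 = 2.164e+19 Hz

(Intermediate values are shown rounded; full precision is carried through to the final answer.)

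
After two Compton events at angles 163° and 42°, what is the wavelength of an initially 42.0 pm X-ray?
47.3698 pm

Apply Compton shift twice:

First scattering at θ₁ = 163°:
Δλ₁ = λ_C(1 - cos(163°))
Δλ₁ = 2.4263 × 1.9563
Δλ₁ = 4.7466 pm

After first scattering:
λ₁ = 42.0 + 4.7466 = 46.7466 pm

Second scattering at θ₂ = 42°:
Δλ₂ = λ_C(1 - cos(42°))
Δλ₂ = 2.4263 × 0.2569
Δλ₂ = 0.6232 pm

Final wavelength:
λ₂ = 46.7466 + 0.6232 = 47.3698 pm

Total shift: Δλ_total = 4.7466 + 0.6232 = 5.3698 pm

(Intermediate values are shown rounded; full precision is carried through to the final answer.)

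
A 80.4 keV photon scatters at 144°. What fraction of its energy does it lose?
0.2216 (or 22.16%)

Calculate initial and final photon energies:

Initial: E₀ = 80.4 keV → λ₀ = 15.4209 pm
Compton shift: Δλ = 4.3892 pm
Final wavelength: λ' = 19.8102 pm
Final energy: E' = 62.5862 keV

Fractional energy loss:
(E₀ - E')/E₀ = (80.4000 - 62.5862)/80.4000
= 17.8138/80.4000
= 0.2216
= 22.16%

(Intermediate values are shown rounded; full precision is carried through to the final answer.)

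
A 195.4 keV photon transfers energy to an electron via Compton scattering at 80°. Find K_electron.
46.9183 keV

By energy conservation: K_e = E_initial - E_final

First find the scattered photon energy:
Initial wavelength: λ = hc/E = 6.3451 pm
Compton shift: Δλ = λ_C(1 - cos(80°)) = 2.0050 pm
Final wavelength: λ' = 6.3451 + 2.0050 = 8.3501 pm
Final photon energy: E' = hc/λ' = 148.4817 keV

Electron kinetic energy:
K_e = E - E' = 195.4000 - 148.4817 = 46.9183 keV

(Intermediate values are shown rounded; full precision is carried through to the final answer.)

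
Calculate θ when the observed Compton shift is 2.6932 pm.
96.32°

From the Compton formula Δλ = λ_C(1 - cos θ), we can solve for θ:

cos θ = 1 - Δλ/λ_C

Given:
- Δλ = 2.6932 pm
- λ_C = h/(m_e·c) ≈ 2.42631024 pm

cos θ = 1 - 2.6932/2.42631024
cos θ = 1 - 1.109998
cos θ = -0.109998

θ = arccos(-0.109998)
θ = 96.32°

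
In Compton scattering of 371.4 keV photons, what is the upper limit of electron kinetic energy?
220.0320 keV

Maximum energy transfer occurs at θ = 180° (backscattering).

Initial photon: E₀ = 371.4 keV → λ₀ = 3.3383 pm

Maximum Compton shift (at 180°):
Δλ_max = 2λ_C = 2 × 2.4263 = 4.8526 pm

Final wavelength:
λ' = 3.3383 + 4.8526 = 8.1909 pm

Minimum photon energy (maximum energy to electron):
E'_min = hc/λ' = 151.3680 keV

Maximum electron kinetic energy:
K_max = E₀ - E'_min = 371.4000 - 151.3680 = 220.0320 keV

(Intermediate values are shown rounded; full precision is carried through to the final answer.)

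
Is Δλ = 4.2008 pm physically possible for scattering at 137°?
Yes, consistent

Calculate the expected shift for θ = 137°:

Δλ_expected = λ_C(1 - cos(137°))
Δλ_expected = 2.4263 × (1 - cos(137°))
Δλ_expected = 2.4263 × 1.7314
Δλ_expected = 4.2008 pm

Given shift: 4.2008 pm
Expected shift: 4.2008 pm
Difference: 0.0000 pm

The values match. This is consistent with Compton scattering at the stated angle.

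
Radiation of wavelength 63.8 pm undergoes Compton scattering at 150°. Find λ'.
68.3276 pm

Using the Compton formula: λ' = λ + λ_C(1 − cos θ)

For θ = 150°, cos θ = -√3/2 (exact) ≈ -0.8660, so:
1 − cos 150° = 1 − (-√3/2) ≈ 1.8660

Δλ = λ_C × 1.8660 = 2.4263 × 1.8660 = 4.5276 pm

λ' = 63.8 + 4.5276 = 68.3276 pm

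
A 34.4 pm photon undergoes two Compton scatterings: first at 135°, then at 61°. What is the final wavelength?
39.7920 pm

Apply Compton shift twice:

First scattering at θ₁ = 135°:
Δλ₁ = λ_C(1 - cos(135°))
Δλ₁ = 2.4263 × 1.7071
Δλ₁ = 4.1420 pm

After first scattering:
λ₁ = 34.4 + 4.1420 = 38.5420 pm

Second scattering at θ₂ = 61°:
Δλ₂ = λ_C(1 - cos(61°))
Δλ₂ = 2.4263 × 0.5152
Δλ₂ = 1.2500 pm

Final wavelength:
λ₂ = 38.5420 + 1.2500 = 39.7920 pm

Total shift: Δλ_total = 4.1420 + 1.2500 = 5.3920 pm

(Intermediate values are shown rounded; full precision is carried through to the final answer.)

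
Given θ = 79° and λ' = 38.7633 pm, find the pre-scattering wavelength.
36.8000 pm

From λ' = λ + Δλ, we have λ = λ' - Δλ

First calculate the Compton shift:
Δλ = λ_C(1 - cos θ)
Δλ = 2.4263 × (1 - cos(79°))
Δλ = 2.4263 × 0.8092
Δλ = 1.9633 pm

Initial wavelength:
λ = λ' - Δλ
λ = 38.7633 - 1.9633
λ = 36.8000 pm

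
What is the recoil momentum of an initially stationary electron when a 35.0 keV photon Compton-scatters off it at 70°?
2.1005e-23 kg·m/s

The electron is initially at rest, so by conservation of momentum:
p⃗_e = p⃗₀ − p⃗'  (incident photon momentum minus scattered photon momentum)

Photon momentum magnitudes (p = h/λ = E/c):
λ₀ = hc/E₀ = 35.4241 pm → p₀ = h/λ₀ = 1.8705e-23 kg·m/s
Δλ = λ_C(1 − cos 70°) = 1.5965 pm
λ' = 37.0205 pm → p' = h/λ' = 1.7898e-23 kg·m/s

The scattered photon makes angle θ = 70° with the incident direction, so by the law of cosines:
|p⃗_e|² = p₀² + p'² − 2p₀p'cos θ
|p⃗_e|² = (1.8705e-23)² + (1.7898e-23)² − 2·1.8705e-23·1.7898e-23·cos(70°)
|p⃗_e| = 2.1005e-23 kg·m/s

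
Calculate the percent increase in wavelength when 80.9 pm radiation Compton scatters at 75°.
2.2229%

Calculate the Compton shift:
Δλ = λ_C(1 - cos(75°))
Δλ = 2.4263 × (1 - cos(75°))
Δλ = 2.4263 × 0.7412
Δλ = 1.7983 pm

Percentage change:
(Δλ/λ₀) × 100 = (1.7983/80.9) × 100
= 2.2229%

(Intermediate values are shown rounded; full precision is carried through to the final answer.)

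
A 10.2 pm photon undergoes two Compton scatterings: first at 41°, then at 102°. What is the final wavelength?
13.7259 pm

Apply Compton shift twice:

First scattering at θ₁ = 41°:
Δλ₁ = λ_C(1 - cos(41°))
Δλ₁ = 2.4263 × 0.2453
Δλ₁ = 0.5952 pm

After first scattering:
λ₁ = 10.2 + 0.5952 = 10.7952 pm

Second scattering at θ₂ = 102°:
Δλ₂ = λ_C(1 - cos(102°))
Δλ₂ = 2.4263 × 1.2079
Δλ₂ = 2.9308 pm

Final wavelength:
λ₂ = 10.7952 + 2.9308 = 13.7259 pm

Total shift: Δλ_total = 0.5952 + 2.9308 = 3.5259 pm

(Intermediate values are shown rounded; full precision is carried through to the final answer.)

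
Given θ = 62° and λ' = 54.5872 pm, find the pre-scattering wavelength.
53.3000 pm

From λ' = λ + Δλ, we have λ = λ' - Δλ

First calculate the Compton shift:
Δλ = λ_C(1 - cos θ)
Δλ = 2.4263 × (1 - cos(62°))
Δλ = 2.4263 × 0.5305
Δλ = 1.2872 pm

Initial wavelength:
λ = λ' - Δλ
λ = 54.5872 - 1.2872
λ = 53.3000 pm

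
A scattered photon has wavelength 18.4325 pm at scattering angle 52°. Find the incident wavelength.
17.5000 pm

From λ' = λ + Δλ, we have λ = λ' - Δλ

First calculate the Compton shift:
Δλ = λ_C(1 - cos θ)
Δλ = 2.4263 × (1 - cos(52°))
Δλ = 2.4263 × 0.3843
Δλ = 0.9325 pm

Initial wavelength:
λ = λ' - Δλ
λ = 18.4325 - 0.9325
λ = 17.5000 pm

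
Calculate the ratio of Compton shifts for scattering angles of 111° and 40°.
111° produces the larger shift by a factor of 5.806

Calculate both shifts using Δλ = λ_C(1 - cos θ):

For θ₁ = 40°:
Δλ₁ = 2.4263 × (1 - cos(40°))
Δλ₁ = 2.4263 × 0.2340
Δλ₁ = 0.5676 pm

For θ₂ = 111°:
Δλ₂ = 2.4263 × (1 - cos(111°))
Δλ₂ = 2.4263 × 1.3584
Δλ₂ = 3.2958 pm

The 111° angle produces the larger shift.
Ratio: 3.2958/0.5676 = 5.806

(Intermediate values are shown rounded; full precision is carried through to the final answer.)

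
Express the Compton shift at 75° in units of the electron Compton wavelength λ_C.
0.7412 λ_C

The Compton shift formula is:
Δλ = λ_C(1 - cos θ)

Dividing both sides by λ_C:
Δλ/λ_C = 1 - cos θ

For θ = 75°:
Δλ/λ_C = 1 - cos(75°)
Δλ/λ_C = 1 - 0.2588
Δλ/λ_C = 0.7412

This means the shift is 0.7412 × λ_C = 1.7983 pm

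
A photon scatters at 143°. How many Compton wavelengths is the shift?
1.7986 λ_C

The Compton shift formula is:
Δλ = λ_C(1 - cos θ)

Dividing both sides by λ_C:
Δλ/λ_C = 1 - cos θ

For θ = 143°:
Δλ/λ_C = 1 - cos(143°)
Δλ/λ_C = 1 - -0.7986
Δλ/λ_C = 1.7986

This means the shift is 1.7986 × λ_C = 4.3640 pm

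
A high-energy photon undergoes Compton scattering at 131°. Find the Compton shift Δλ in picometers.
4.0181 pm

Using the Compton scattering formula:
Δλ = λ_C(1 - cos θ)

where λ_C = h/(m_e·c) ≈ 2.4263 pm is the Compton wavelength of an electron.

For θ = 131°:
cos(131°) = -0.6561
1 - cos(131°) = 1.6561

Δλ = 2.4263 × 1.6561
Δλ = 4.0181 pm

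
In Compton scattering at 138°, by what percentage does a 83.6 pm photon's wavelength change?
5.0591%

Calculate the Compton shift:
Δλ = λ_C(1 - cos(138°))
Δλ = 2.4263 × (1 - cos(138°))
Δλ = 2.4263 × 1.7431
Δλ = 4.2294 pm

Percentage change:
(Δλ/λ₀) × 100 = (4.2294/83.6) × 100
= 5.0591%

(Intermediate values are shown rounded; full precision is carried through to the final answer.)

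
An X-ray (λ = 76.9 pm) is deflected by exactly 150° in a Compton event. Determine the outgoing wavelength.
81.4276 pm

Using the Compton formula: λ' = λ + λ_C(1 − cos θ)

For θ = 150°, cos θ = -√3/2 (exact) ≈ -0.8660, so:
1 − cos 150° = 1 − (-√3/2) ≈ 1.8660

Δλ = λ_C × 1.8660 = 2.4263 × 1.8660 = 4.5276 pm

λ' = 76.9 + 4.5276 = 81.4276 pm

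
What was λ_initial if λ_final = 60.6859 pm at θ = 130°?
56.7000 pm

From λ' = λ + Δλ, we have λ = λ' - Δλ

First calculate the Compton shift:
Δλ = λ_C(1 - cos θ)
Δλ = 2.4263 × (1 - cos(130°))
Δλ = 2.4263 × 1.6428
Δλ = 3.9859 pm

Initial wavelength:
λ = λ' - Δλ
λ = 60.6859 - 3.9859
λ = 56.7000 pm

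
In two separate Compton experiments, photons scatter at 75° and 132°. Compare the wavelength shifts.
132° produces the larger shift by a factor of 2.252

Calculate both shifts using Δλ = λ_C(1 - cos θ):

For θ₁ = 75°:
Δλ₁ = 2.4263 × (1 - cos(75°))
Δλ₁ = 2.4263 × 0.7412
Δλ₁ = 1.7983 pm

For θ₂ = 132°:
Δλ₂ = 2.4263 × (1 - cos(132°))
Δλ₂ = 2.4263 × 1.6691
Δλ₂ = 4.0498 pm

The 132° angle produces the larger shift.
Ratio: 4.0498/1.7983 = 2.252

(Intermediate values are shown rounded; full precision is carried through to the final answer.)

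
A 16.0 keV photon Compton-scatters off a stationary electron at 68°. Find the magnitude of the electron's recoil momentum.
9.4723e-24 kg·m/s

The electron is initially at rest, so by conservation of momentum:
p⃗_e = p⃗₀ − p⃗'  (incident photon momentum minus scattered photon momentum)

Photon momentum magnitudes (p = h/λ = E/c):
λ₀ = hc/E₀ = 77.4901 pm → p₀ = h/λ₀ = 8.5509e-24 kg·m/s
Δλ = λ_C(1 − cos 68°) = 1.5174 pm
λ' = 79.0075 pm → p' = h/λ' = 8.3866e-24 kg·m/s

The scattered photon makes angle θ = 68° with the incident direction, so by the law of cosines:
|p⃗_e|² = p₀² + p'² − 2p₀p'cos θ
|p⃗_e|² = (8.5509e-24)² + (8.3866e-24)² − 2·8.5509e-24·8.3866e-24·cos(68°)
|p⃗_e| = 9.4723e-24 kg·m/s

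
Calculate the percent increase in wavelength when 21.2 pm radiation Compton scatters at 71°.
7.7188%

Calculate the Compton shift:
Δλ = λ_C(1 - cos(71°))
Δλ = 2.4263 × (1 - cos(71°))
Δλ = 2.4263 × 0.6744
Δλ = 1.6364 pm

Percentage change:
(Δλ/λ₀) × 100 = (1.6364/21.2) × 100
= 7.7188%

(Intermediate values are shown rounded; full precision is carried through to the final answer.)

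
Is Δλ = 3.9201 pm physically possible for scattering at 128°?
Yes, consistent

Calculate the expected shift for θ = 128°:

Δλ_expected = λ_C(1 - cos(128°))
Δλ_expected = 2.4263 × (1 - cos(128°))
Δλ_expected = 2.4263 × 1.6157
Δλ_expected = 3.9201 pm

Given shift: 3.9201 pm
Expected shift: 3.9201 pm
Difference: 0.0000 pm

The values match. This is consistent with Compton scattering at the stated angle.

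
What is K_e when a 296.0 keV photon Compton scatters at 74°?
87.4895 keV

By energy conservation: K_e = E_initial - E_final

First find the scattered photon energy:
Initial wavelength: λ = hc/E = 4.1887 pm
Compton shift: Δλ = λ_C(1 - cos(74°)) = 1.7575 pm
Final wavelength: λ' = 4.1887 + 1.7575 = 5.9462 pm
Final photon energy: E' = hc/λ' = 208.5105 keV

Electron kinetic energy:
K_e = E - E' = 296.0000 - 208.5105 = 87.4895 keV

(Intermediate values are shown rounded; full precision is carried through to the final answer.)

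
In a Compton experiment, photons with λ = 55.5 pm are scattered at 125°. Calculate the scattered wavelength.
59.3180 pm

Using the Compton scattering formula:
λ' = λ + Δλ = λ + λ_C(1 - cos θ)

Given:
- Initial wavelength λ = 55.5 pm
- Scattering angle θ = 125°
- Compton wavelength λ_C ≈ 2.4263 pm

Calculate the shift:
Δλ = 2.4263 × (1 - cos(125°))
Δλ = 2.4263 × 1.5736
Δλ = 3.8180 pm

Final wavelength:
λ' = 55.5 + 3.8180 = 59.3180 pm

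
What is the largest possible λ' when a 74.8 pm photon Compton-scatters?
79.6526 pm (at θ = 180°)

The Compton shift is Δλ = λ_C(1 − cos θ).

Since cos θ ranges from −1 to 1, the factor (1 − cos θ) ranges from 0 to 2; the maximum shift occurs at θ = 180° (backscattering):
Δλ_max = 2λ_C = 2 × 2.4263 pm = 4.8526 pm

Maximum scattered wavelength:
λ'_max = λ₀ + Δλ_max = 74.8 + 4.8526 = 79.6526 pm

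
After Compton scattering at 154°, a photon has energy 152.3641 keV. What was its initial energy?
351.2002 keV

Convert final energy to wavelength (hc ≈ 1239.842 keV·pm):
λ' = hc/E' = 1239.842 / 152.3641 = 8.1374 pm

Calculate the Compton shift:
Δλ = λ_C(1 - cos(154°))
Δλ = 2.4263 × (1 - cos(154°))
Δλ = 4.6071 pm

Initial wavelength:
λ = λ' - Δλ = 8.1374 - 4.6071 = 3.5303 pm

Initial energy:
E = hc/λ = 1239.842 / 3.5303 = 351.2002 keV

(Intermediate values are shown rounded; full precision is carried through to the final answer.)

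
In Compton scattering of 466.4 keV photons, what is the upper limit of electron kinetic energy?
301.3286 keV

Maximum energy transfer occurs at θ = 180° (backscattering).

Initial photon: E₀ = 466.4 keV → λ₀ = 2.6583 pm

Maximum Compton shift (at 180°):
Δλ_max = 2λ_C = 2 × 2.4263 = 4.8526 pm

Final wavelength:
λ' = 2.6583 + 4.8526 = 7.5109 pm

Minimum photon energy (maximum energy to electron):
E'_min = hc/λ' = 165.0714 keV

Maximum electron kinetic energy:
K_max = E₀ - E'_min = 466.4000 - 165.0714 = 301.3286 keV

(Intermediate values are shown rounded; full precision is carried through to the final answer.)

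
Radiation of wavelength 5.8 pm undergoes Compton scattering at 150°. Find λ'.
10.3276 pm

Using the Compton formula: λ' = λ + λ_C(1 − cos θ)

For θ = 150°, cos θ = -√3/2 (exact) ≈ -0.8660, so:
1 − cos 150° = 1 − (-√3/2) ≈ 1.8660

Δλ = λ_C × 1.8660 = 2.4263 × 1.8660 = 4.5276 pm

λ' = 5.8 + 4.5276 = 10.3276 pm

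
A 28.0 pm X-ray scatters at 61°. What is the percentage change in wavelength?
4.4643%

Calculate the Compton shift:
Δλ = λ_C(1 - cos(61°))
Δλ = 2.4263 × (1 - cos(61°))
Δλ = 2.4263 × 0.5152
Δλ = 1.2500 pm

Percentage change:
(Δλ/λ₀) × 100 = (1.2500/28.0) × 100
= 4.4643%

(Intermediate values are shown rounded; full precision is carried through to the final answer.)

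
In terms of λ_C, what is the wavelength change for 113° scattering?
1.3907 λ_C

The Compton shift formula is:
Δλ = λ_C(1 - cos θ)

Dividing both sides by λ_C:
Δλ/λ_C = 1 - cos θ

For θ = 113°:
Δλ/λ_C = 1 - cos(113°)
Δλ/λ_C = 1 - -0.3907
Δλ/λ_C = 1.3907

This means the shift is 1.3907 × λ_C = 3.3743 pm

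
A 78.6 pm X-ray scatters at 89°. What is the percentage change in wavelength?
3.0330%

Calculate the Compton shift:
Δλ = λ_C(1 - cos(89°))
Δλ = 2.4263 × (1 - cos(89°))
Δλ = 2.4263 × 0.9825
Δλ = 2.3840 pm

Percentage change:
(Δλ/λ₀) × 100 = (2.3840/78.6) × 100
= 3.0330%

(Intermediate values are shown rounded; full precision is carried through to the final answer.)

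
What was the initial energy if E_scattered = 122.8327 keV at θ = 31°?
127.2000 keV

Convert final energy to wavelength (hc ≈ 1239.842 keV·pm):
λ' = hc/E' = 1239.842 / 122.8327 = 10.0937 pm

Calculate the Compton shift:
Δλ = λ_C(1 - cos(31°))
Δλ = 2.4263 × (1 - cos(31°))
Δλ = 0.3466 pm

Initial wavelength:
λ = λ' - Δλ = 10.0937 - 0.3466 = 9.7472 pm

Initial energy:
E = hc/λ = 1239.842 / 9.7472 = 127.2000 keV

(Intermediate values are shown rounded; full precision is carried through to the final answer.)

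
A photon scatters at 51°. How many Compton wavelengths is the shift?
0.3707 λ_C

The Compton shift formula is:
Δλ = λ_C(1 - cos θ)

Dividing both sides by λ_C:
Δλ/λ_C = 1 - cos θ

For θ = 51°:
Δλ/λ_C = 1 - cos(51°)
Δλ/λ_C = 1 - 0.6293
Δλ/λ_C = 0.3707

This means the shift is 0.3707 × λ_C = 0.8994 pm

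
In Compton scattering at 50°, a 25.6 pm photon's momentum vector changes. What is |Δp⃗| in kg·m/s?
2.1533e-23 kg·m/s

Photon momentum magnitude is p = h/λ.

Initial momentum:
p₀ = h/λ = 6.6261e-34/2.5600e-11 = 2.5883e-23 kg·m/s

After scattering:
λ' = λ + Δλ = 25.6 + 0.8667 = 26.4667 pm
p' = h/λ' = 6.6261e-34/2.6467e-11 = 2.5035e-23 kg·m/s

Momentum is a vector; the scattered photon's direction makes angle θ = 50° with the incident direction. The magnitude of the vector change Δp⃗ = p⃗₀ − p⃗' is found from the law of cosines:
|Δp⃗|² = p₀² + p'² − 2p₀p'cos θ
|Δp⃗|² = (2.5883e-23)² + (2.5035e-23)² − 2·2.5883e-23·2.5035e-23·cos(50°)
|Δp⃗| = 2.1533e-23 kg·m/s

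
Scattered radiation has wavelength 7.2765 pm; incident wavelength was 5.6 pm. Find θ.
72.00°

First find the wavelength shift:
Δλ = λ' - λ = 7.2765 - 5.6 = 1.6765 pm

Using Δλ = λ_C(1 - cos θ), with λ_C = h/(m_e·c) ≈ 2.42631024 pm:
cos θ = 1 - Δλ/λ_C
cos θ = 1 - 1.6765/2.42631024
cos θ = 0.309033

θ = arccos(0.309033)
θ = 72.00°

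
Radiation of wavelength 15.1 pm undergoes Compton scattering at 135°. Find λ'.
19.2420 pm

Using the Compton formula: λ' = λ + λ_C(1 − cos θ)

For θ = 135°, cos θ = -√2/2 (exact) ≈ -0.7071, so:
1 − cos 135° = 1 − (-√2/2) ≈ 1.7071

Δλ = λ_C × 1.7071 = 2.4263 × 1.7071 = 4.1420 pm

λ' = 15.1 + 4.1420 = 19.2420 pm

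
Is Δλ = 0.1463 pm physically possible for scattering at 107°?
No, inconsistent

Calculate the expected shift for θ = 107°:

Δλ_expected = λ_C(1 - cos(107°))
Δλ_expected = 2.4263 × (1 - cos(107°))
Δλ_expected = 2.4263 × 1.2924
Δλ_expected = 3.1357 pm

Given shift: 0.1463 pm
Expected shift: 3.1357 pm
Difference: 2.9894 pm

The values do not match. The given shift corresponds to θ ≈ 20.0°, not 107°.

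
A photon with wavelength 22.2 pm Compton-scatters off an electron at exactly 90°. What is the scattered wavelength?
24.6263 pm

Using the Compton formula: λ' = λ + λ_C(1 − cos θ)

For θ = 90°, cos θ = 0 (exact) = 0.0000, so:
1 − cos 90° = 1 − (0) = 1.0000

Δλ = λ_C × 1.0000 = 2.4263 × 1.0000 = 2.4263 pm

λ' = 22.2 + 2.4263 = 24.6263 pm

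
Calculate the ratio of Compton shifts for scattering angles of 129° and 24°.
129° produces the larger shift by a factor of 18.846

Calculate both shifts using Δλ = λ_C(1 - cos θ):

For θ₁ = 24°:
Δλ₁ = 2.4263 × (1 - cos(24°))
Δλ₁ = 2.4263 × 0.0865
Δλ₁ = 0.2098 pm

For θ₂ = 129°:
Δλ₂ = 2.4263 × (1 - cos(129°))
Δλ₂ = 2.4263 × 1.6293
Δλ₂ = 3.9532 pm

The 129° angle produces the larger shift.
Ratio: 3.9532/0.2098 = 18.846

(Intermediate values are shown rounded; full precision is carried through to the final answer.)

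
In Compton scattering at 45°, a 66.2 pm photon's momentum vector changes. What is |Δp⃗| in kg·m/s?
7.6206e-24 kg·m/s

Photon momentum magnitude is p = h/λ.

Initial momentum:
p₀ = h/λ = 6.6261e-34/6.6200e-11 = 1.0009e-23 kg·m/s

After scattering:
λ' = λ + Δλ = 66.2 + 0.7106 = 66.9106 pm
p' = h/λ' = 6.6261e-34/6.6911e-11 = 9.9029e-24 kg·m/s

Momentum is a vector; the scattered photon's direction makes angle θ = 45° with the incident direction. The magnitude of the vector change Δp⃗ = p⃗₀ − p⃗' is found from the law of cosines:
|Δp⃗|² = p₀² + p'² − 2p₀p'cos θ
|Δp⃗|² = (1.0009e-23)² + (9.9029e-24)² − 2·1.0009e-23·9.9029e-24·cos(45°)
|Δp⃗| = 7.6206e-24 kg·m/s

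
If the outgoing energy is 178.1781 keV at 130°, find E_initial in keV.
417.1000 keV

Convert final energy to wavelength (hc ≈ 1239.842 keV·pm):
λ' = hc/E' = 1239.842 / 178.1781 = 6.9584 pm

Calculate the Compton shift:
Δλ = λ_C(1 - cos(130°))
Δλ = 2.4263 × (1 - cos(130°))
Δλ = 3.9859 pm

Initial wavelength:
λ = λ' - Δλ = 6.9584 - 3.9859 = 2.9725 pm

Initial energy:
E = hc/λ = 1239.842 / 2.9725 = 417.1000 keV

(Intermediate values are shown rounded; full precision is carried through to the final answer.)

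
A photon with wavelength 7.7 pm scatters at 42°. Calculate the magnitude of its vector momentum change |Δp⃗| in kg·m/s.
5.9672e-23 kg·m/s

Photon momentum magnitude is p = h/λ.

Initial momentum:
p₀ = h/λ = 6.6261e-34/7.7000e-12 = 8.6053e-23 kg·m/s

After scattering:
λ' = λ + Δλ = 7.7 + 0.6232 = 8.3232 pm
p' = h/λ' = 6.6261e-34/8.3232e-12 = 7.9610e-23 kg·m/s

Momentum is a vector; the scattered photon's direction makes angle θ = 42° with the incident direction. The magnitude of the vector change Δp⃗ = p⃗₀ − p⃗' is found from the law of cosines:
|Δp⃗|² = p₀² + p'² − 2p₀p'cos θ
|Δp⃗|² = (8.6053e-23)² + (7.9610e-23)² − 2·8.6053e-23·7.9610e-23·cos(42°)
|Δp⃗| = 5.9672e-23 kg·m/s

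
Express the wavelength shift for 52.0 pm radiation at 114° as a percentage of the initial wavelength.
6.5638%

Calculate the Compton shift:
Δλ = λ_C(1 - cos(114°))
Δλ = 2.4263 × (1 - cos(114°))
Δλ = 2.4263 × 1.4067
Δλ = 3.4132 pm

Percentage change:
(Δλ/λ₀) × 100 = (3.4132/52.0) × 100
= 6.5638%

(Intermediate values are shown rounded; full precision is carried through to the final answer.)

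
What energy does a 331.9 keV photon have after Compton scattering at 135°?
157.3891 keV

First convert energy to wavelength:
λ = hc/E, with hc ≈ 1239.842 keV·pm (i.e. 1239.842 eV·nm)

For E = 331.9 keV = 331900 eV:
λ = 1239.842 keV·pm / 331.9 keV
λ = 3.7356 pm

Calculate the Compton shift:
Δλ = λ_C(1 - cos(135°)) = 2.4263 × 1.7071
Δλ = 4.1420 pm

Final wavelength:
λ' = 3.7356 + 4.1420 = 7.8776 pm

Final energy:
E' = hc/λ' = 1239.842 / 7.8776 = 157.3891 keV

(Intermediate values are shown rounded; full precision is carried through to the final answer.)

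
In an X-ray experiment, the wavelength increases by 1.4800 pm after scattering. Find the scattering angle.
67.04°

From the Compton formula Δλ = λ_C(1 - cos θ), we can solve for θ:

cos θ = 1 - Δλ/λ_C

Given:
- Δλ = 1.4800 pm
- λ_C = h/(m_e·c) ≈ 2.42631024 pm

cos θ = 1 - 1.4800/2.42631024
cos θ = 1 - 0.609980
cos θ = 0.390020

θ = arccos(0.390020)
θ = 67.04°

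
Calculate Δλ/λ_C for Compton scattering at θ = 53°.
0.3982 λ_C

The Compton shift formula is:
Δλ = λ_C(1 - cos θ)

Dividing both sides by λ_C:
Δλ/λ_C = 1 - cos θ

For θ = 53°:
Δλ/λ_C = 1 - cos(53°)
Δλ/λ_C = 1 - 0.6018
Δλ/λ_C = 0.3982

This means the shift is 0.3982 × λ_C = 0.9661 pm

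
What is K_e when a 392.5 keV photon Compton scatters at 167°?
236.5307 keV

By energy conservation: K_e = E_initial - E_final

First find the scattered photon energy:
Initial wavelength: λ = hc/E = 3.1588 pm
Compton shift: Δλ = λ_C(1 - cos(167°)) = 4.7904 pm
Final wavelength: λ' = 3.1588 + 4.7904 = 7.9493 pm
Final photon energy: E' = hc/λ' = 155.9693 keV

Electron kinetic energy:
K_e = E - E' = 392.5000 - 155.9693 = 236.5307 keV

(Intermediate values are shown rounded; full precision is carried through to the final answer.)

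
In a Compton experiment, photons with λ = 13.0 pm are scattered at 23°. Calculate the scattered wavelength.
13.1929 pm

Using the Compton scattering formula:
λ' = λ + Δλ = λ + λ_C(1 - cos θ)

Given:
- Initial wavelength λ = 13.0 pm
- Scattering angle θ = 23°
- Compton wavelength λ_C ≈ 2.4263 pm

Calculate the shift:
Δλ = 2.4263 × (1 - cos(23°))
Δλ = 2.4263 × 0.0795
Δλ = 0.1929 pm

Final wavelength:
λ' = 13.0 + 0.1929 = 13.1929 pm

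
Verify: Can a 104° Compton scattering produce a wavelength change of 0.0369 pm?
No, inconsistent

Calculate the expected shift for θ = 104°:

Δλ_expected = λ_C(1 - cos(104°))
Δλ_expected = 2.4263 × (1 - cos(104°))
Δλ_expected = 2.4263 × 1.2419
Δλ_expected = 3.0133 pm

Given shift: 0.0369 pm
Expected shift: 3.0133 pm
Difference: 2.9764 pm

The values do not match. The given shift corresponds to θ ≈ 10.0°, not 104°.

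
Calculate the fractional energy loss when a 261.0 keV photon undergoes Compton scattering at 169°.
0.5030 (or 50.30%)

Calculate initial and final photon energies:

Initial: E₀ = 261.0 keV → λ₀ = 4.7504 pm
Compton shift: Δλ = 4.8080 pm
Final wavelength: λ' = 9.5584 pm
Final energy: E' = 129.7124 keV

Fractional energy loss:
(E₀ - E')/E₀ = (261.0000 - 129.7124)/261.0000
= 131.2876/261.0000
= 0.5030
= 50.30%

(Intermediate values are shown rounded; full precision is carried through to the final answer.)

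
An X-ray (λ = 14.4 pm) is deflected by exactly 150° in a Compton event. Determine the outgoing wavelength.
18.9276 pm

Using the Compton formula: λ' = λ + λ_C(1 − cos θ)

For θ = 150°, cos θ = -√3/2 (exact) ≈ -0.8660, so:
1 − cos 150° = 1 − (-√3/2) ≈ 1.8660

Δλ = λ_C × 1.8660 = 2.4263 × 1.8660 = 4.5276 pm

λ' = 14.4 + 4.5276 = 18.9276 pm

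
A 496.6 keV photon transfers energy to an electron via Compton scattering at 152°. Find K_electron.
321.1161 keV

By energy conservation: K_e = E_initial - E_final

First find the scattered photon energy:
Initial wavelength: λ = hc/E = 2.4967 pm
Compton shift: Δλ = λ_C(1 - cos(152°)) = 4.5686 pm
Final wavelength: λ' = 2.4967 + 4.5686 = 7.0653 pm
Final photon energy: E' = hc/λ' = 175.4839 keV

Electron kinetic energy:
K_e = E - E' = 496.6000 - 175.4839 = 321.1161 keV

(Intermediate values are shown rounded; full precision is carried through to the final answer.)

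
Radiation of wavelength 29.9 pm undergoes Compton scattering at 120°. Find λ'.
33.5395 pm

Using the Compton formula: λ' = λ + λ_C(1 − cos θ)

For θ = 120°, cos θ = -1/2 (exact) = -0.5000, so:
1 − cos 120° = 1 − (-1/2) = 1.5000

Δλ = λ_C × 1.5000 = 2.4263 × 1.5000 = 3.6395 pm

λ' = 29.9 + 3.6395 = 33.5395 pm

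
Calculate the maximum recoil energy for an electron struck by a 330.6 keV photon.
186.4809 keV

Maximum energy transfer occurs at θ = 180° (backscattering).

Initial photon: E₀ = 330.6 keV → λ₀ = 3.7503 pm

Maximum Compton shift (at 180°):
Δλ_max = 2λ_C = 2 × 2.4263 = 4.8526 pm

Final wavelength:
λ' = 3.7503 + 4.8526 = 8.6029 pm

Minimum photon energy (maximum energy to electron):
E'_min = hc/λ' = 144.1191 keV

Maximum electron kinetic energy:
K_max = E₀ - E'_min = 330.6000 - 144.1191 = 186.4809 keV

(Intermediate values are shown rounded; full precision is carried through to the final answer.)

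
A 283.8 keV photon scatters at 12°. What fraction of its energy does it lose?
0.0120 (or 1.20%)

Calculate initial and final photon energies:

Initial: E₀ = 283.8 keV → λ₀ = 4.3687 pm
Compton shift: Δλ = 0.0530 pm
Final wavelength: λ' = 4.4217 pm
Final energy: E' = 280.3970 keV

Fractional energy loss:
(E₀ - E')/E₀ = (283.8000 - 280.3970)/283.8000
= 3.4030/283.8000
= 0.0120
= 1.20%

(Intermediate values are shown rounded; full precision is carried through to the final answer.)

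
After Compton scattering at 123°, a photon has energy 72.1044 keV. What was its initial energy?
92.1999 keV

Convert final energy to wavelength (hc ≈ 1239.842 keV·pm):
λ' = hc/E' = 1239.842 / 72.1044 = 17.1951 pm

Calculate the Compton shift:
Δλ = λ_C(1 - cos(123°))
Δλ = 2.4263 × (1 - cos(123°))
Δλ = 3.7478 pm

Initial wavelength:
λ = λ' - Δλ = 17.1951 - 3.7478 = 13.4473 pm

Initial energy:
E = hc/λ = 1239.842 / 13.4473 = 92.1999 keV

(Intermediate values are shown rounded; full precision is carried through to the final answer.)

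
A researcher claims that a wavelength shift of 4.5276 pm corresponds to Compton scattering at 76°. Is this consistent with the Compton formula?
No, inconsistent

Calculate the expected shift for θ = 76°:

Δλ_expected = λ_C(1 - cos(76°))
Δλ_expected = 2.4263 × (1 - cos(76°))
Δλ_expected = 2.4263 × 0.7581
Δλ_expected = 1.8393 pm

Given shift: 4.5276 pm
Expected shift: 1.8393 pm
Difference: 2.6882 pm

The values do not match. The given shift corresponds to θ ≈ 150.0°, not 76°.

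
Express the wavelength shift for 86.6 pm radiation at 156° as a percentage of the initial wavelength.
5.3613%

Calculate the Compton shift:
Δλ = λ_C(1 - cos(156°))
Δλ = 2.4263 × (1 - cos(156°))
Δλ = 2.4263 × 1.9135
Δλ = 4.6429 pm

Percentage change:
(Δλ/λ₀) × 100 = (4.6429/86.6) × 100
= 5.3613%

(Intermediate values are shown rounded; full precision is carried through to the final answer.)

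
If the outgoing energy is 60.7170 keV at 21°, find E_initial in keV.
61.2000 keV

Convert final energy to wavelength (hc ≈ 1239.842 keV·pm):
λ' = hc/E' = 1239.842 / 60.7170 = 20.4200 pm

Calculate the Compton shift:
Δλ = λ_C(1 - cos(21°))
Δλ = 2.4263 × (1 - cos(21°))
Δλ = 0.1612 pm

Initial wavelength:
λ = λ' - Δλ = 20.4200 - 0.1612 = 20.2589 pm

Initial energy:
E = hc/λ = 1239.842 / 20.2589 = 61.2000 keV

(Intermediate values are shown rounded; full precision is carried through to the final answer.)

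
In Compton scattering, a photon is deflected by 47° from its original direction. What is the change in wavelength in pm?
0.7716 pm

Using the Compton scattering formula:
Δλ = λ_C(1 - cos θ)

where λ_C = h/(m_e·c) ≈ 2.4263 pm is the Compton wavelength of an electron.

For θ = 47°:
cos(47°) = 0.6820
1 - cos(47°) = 0.3180

Δλ = 2.4263 × 0.3180
Δλ = 0.7716 pm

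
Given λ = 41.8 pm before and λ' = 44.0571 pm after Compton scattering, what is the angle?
86.00°

First find the wavelength shift:
Δλ = λ' - λ = 44.0571 - 41.8 = 2.2571 pm

Using Δλ = λ_C(1 - cos θ), with λ_C = h/(m_e·c) ≈ 2.42631024 pm:
cos θ = 1 - Δλ/λ_C
cos θ = 1 - 2.2571/2.42631024
cos θ = 0.069740

θ = arccos(0.069740)
θ = 86.00°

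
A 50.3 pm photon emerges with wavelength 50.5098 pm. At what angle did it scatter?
24.00°

First find the wavelength shift:
Δλ = λ' - λ = 50.5098 - 50.3 = 0.2098 pm

Using Δλ = λ_C(1 - cos θ), with λ_C = h/(m_e·c) ≈ 2.42631024 pm:
cos θ = 1 - Δλ/λ_C
cos θ = 1 - 0.2098/2.42631024
cos θ = 0.913531

θ = arccos(0.913531)
θ = 24.00°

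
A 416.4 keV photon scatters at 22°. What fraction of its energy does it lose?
0.0560 (or 5.60%)

Calculate initial and final photon energies:

Initial: E₀ = 416.4 keV → λ₀ = 2.9775 pm
Compton shift: Δλ = 0.1767 pm
Final wavelength: λ' = 3.1542 pm
Final energy: E' = 393.0764 keV

Fractional energy loss:
(E₀ - E')/E₀ = (416.4000 - 393.0764)/416.4000
= 23.3236/416.4000
= 0.0560
= 5.60%

(Intermediate values are shown rounded; full precision is carried through to the final answer.)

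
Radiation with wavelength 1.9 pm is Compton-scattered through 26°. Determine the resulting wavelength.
2.1456 pm

Using the Compton scattering formula:
λ' = λ + Δλ = λ + λ_C(1 - cos θ)

Given:
- Initial wavelength λ = 1.9 pm
- Scattering angle θ = 26°
- Compton wavelength λ_C ≈ 2.4263 pm

Calculate the shift:
Δλ = 2.4263 × (1 - cos(26°))
Δλ = 2.4263 × 0.1012
Δλ = 0.2456 pm

Final wavelength:
λ' = 1.9 + 0.2456 = 2.1456 pm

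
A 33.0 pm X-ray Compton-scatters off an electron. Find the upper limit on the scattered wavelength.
37.8526 pm (at θ = 180°)

The Compton shift is Δλ = λ_C(1 − cos θ).

Since cos θ ranges from −1 to 1, the factor (1 − cos θ) ranges from 0 to 2; the maximum shift occurs at θ = 180° (backscattering):
Δλ_max = 2λ_C = 2 × 2.4263 pm = 4.8526 pm

Maximum scattered wavelength:
λ'_max = λ₀ + Δλ_max = 33.0 + 4.8526 = 37.8526 pm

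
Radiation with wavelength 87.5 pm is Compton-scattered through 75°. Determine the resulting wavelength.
89.2983 pm

Using the Compton scattering formula:
λ' = λ + Δλ = λ + λ_C(1 - cos θ)

Given:
- Initial wavelength λ = 87.5 pm
- Scattering angle θ = 75°
- Compton wavelength λ_C ≈ 2.4263 pm

Calculate the shift:
Δλ = 2.4263 × (1 - cos(75°))
Δλ = 2.4263 × 0.7412
Δλ = 1.7983 pm

Final wavelength:
λ' = 87.5 + 1.7983 = 89.2983 pm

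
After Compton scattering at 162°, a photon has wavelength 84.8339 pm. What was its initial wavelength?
80.1000 pm

From λ' = λ + Δλ, we have λ = λ' - Δλ

First calculate the Compton shift:
Δλ = λ_C(1 - cos θ)
Δλ = 2.4263 × (1 - cos(162°))
Δλ = 2.4263 × 1.9511
Δλ = 4.7339 pm

Initial wavelength:
λ = λ' - Δλ
λ = 84.8339 - 4.7339
λ = 80.1000 pm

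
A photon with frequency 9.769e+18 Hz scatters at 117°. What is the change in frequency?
1.007e+18 Hz (decrease)

Convert frequency to wavelength (c = 299792458 m/s):
λ₀ = c/f₀ = 299792458/9.769e+18 = 3.0688142e-11 m = 30.6881 pm

Calculate Compton shift:
Δλ = λ_C(1 - cos(117°)) = 3.5278 pm

Final wavelength:
λ' = λ₀ + Δλ = 30.6881 + 3.5278 = 34.2160 pm

Final frequency:
f' = c/λ' = 299792458/3.4215974e-11 = 8.7617690e+18 Hz

Frequency shift (decrease):
Δf = f₀ - f' = 9.769e+18 - 8.7617690e+18 = 1.007e+18 Hz

(Intermediate values are shown rounded; full precision is carried through to the final answer.)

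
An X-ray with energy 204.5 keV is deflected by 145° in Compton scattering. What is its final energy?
118.3437 keV

First convert energy to wavelength:
λ = hc/E, with hc ≈ 1239.842 keV·pm (i.e. 1239.842 eV·nm)

For E = 204.5 keV = 204500 eV:
λ = 1239.842 keV·pm / 204.5 keV
λ = 6.0628 pm

Calculate the Compton shift:
Δλ = λ_C(1 - cos(145°)) = 2.4263 × 1.8192
Δλ = 4.4138 pm

Final wavelength:
λ' = 6.0628 + 4.4138 = 10.4766 pm

Final energy:
E' = hc/λ' = 1239.842 / 10.4766 = 118.3437 keV

(Intermediate values are shown rounded; full precision is carried through to the final answer.)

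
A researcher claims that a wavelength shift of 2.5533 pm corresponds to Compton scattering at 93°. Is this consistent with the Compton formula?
Yes, consistent

Calculate the expected shift for θ = 93°:

Δλ_expected = λ_C(1 - cos(93°))
Δλ_expected = 2.4263 × (1 - cos(93°))
Δλ_expected = 2.4263 × 1.0523
Δλ_expected = 2.5533 pm

Given shift: 2.5533 pm
Expected shift: 2.5533 pm
Difference: 0.0000 pm

The values match. This is consistent with Compton scattering at the stated angle.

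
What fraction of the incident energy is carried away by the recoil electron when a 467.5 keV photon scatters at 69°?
0.3699 (or 36.99%)

Calculate initial and final photon energies:

Initial: E₀ = 467.5 keV → λ₀ = 2.6521 pm
Compton shift: Δλ = 1.5568 pm
Final wavelength: λ' = 4.2089 pm
Final energy: E' = 294.5786 keV

Fractional energy loss:
(E₀ - E')/E₀ = (467.5000 - 294.5786)/467.5000
= 172.9214/467.5000
= 0.3699
= 36.99%

(Intermediate values are shown rounded; full precision is carried through to the final answer.)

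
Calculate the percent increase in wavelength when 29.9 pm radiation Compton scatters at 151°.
15.2121%

Calculate the Compton shift:
Δλ = λ_C(1 - cos(151°))
Δλ = 2.4263 × (1 - cos(151°))
Δλ = 2.4263 × 1.8746
Δλ = 4.5484 pm

Percentage change:
(Δλ/λ₀) × 100 = (4.5484/29.9) × 100
= 15.2121%

(Intermediate values are shown rounded; full precision is carried through to the final answer.)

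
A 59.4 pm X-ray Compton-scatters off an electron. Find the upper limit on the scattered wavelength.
64.2526 pm (at θ = 180°)

The Compton shift is Δλ = λ_C(1 − cos θ).

Since cos θ ranges from −1 to 1, the factor (1 − cos θ) ranges from 0 to 2; the maximum shift occurs at θ = 180° (backscattering):
Δλ_max = 2λ_C = 2 × 2.4263 pm = 4.8526 pm

Maximum scattered wavelength:
λ'_max = λ₀ + Δλ_max = 59.4 + 4.8526 = 64.2526 pm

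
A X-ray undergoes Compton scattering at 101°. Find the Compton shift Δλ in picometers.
2.8893 pm

Using the Compton scattering formula:
Δλ = λ_C(1 - cos θ)

where λ_C = h/(m_e·c) ≈ 2.4263 pm is the Compton wavelength of an electron.

For θ = 101°:
cos(101°) = -0.1908
1 - cos(101°) = 1.1908

Δλ = 2.4263 × 1.1908
Δλ = 2.8893 pm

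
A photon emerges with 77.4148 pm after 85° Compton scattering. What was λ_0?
75.2000 pm

From λ' = λ + Δλ, we have λ = λ' - Δλ

First calculate the Compton shift:
Δλ = λ_C(1 - cos θ)
Δλ = 2.4263 × (1 - cos(85°))
Δλ = 2.4263 × 0.9128
Δλ = 2.2148 pm

Initial wavelength:
λ = λ' - Δλ
λ = 77.4148 - 2.2148
λ = 75.2000 pm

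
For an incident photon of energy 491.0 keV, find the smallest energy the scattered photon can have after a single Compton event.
168.0513 keV (at θ = 180°)

The scattered photon has minimum energy when its wavelength is maximum, i.e., when the Compton shift Δλ = λ_C(1 − cos θ) is maximum. This occurs at θ = 180° (backscattering), giving Δλ_max = 2λ_C = 4.8526 pm.

Initial wavelength: λ₀ = hc/E₀ = 2.5251 pm
Maximum final wavelength: λ'_max = λ₀ + 2λ_C = 2.5251 + 4.8526 = 7.3778 pm
Minimum final energy: E'_min = hc/λ'_max = 168.0513 keV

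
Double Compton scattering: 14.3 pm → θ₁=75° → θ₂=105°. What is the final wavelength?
19.1526 pm

Apply Compton shift twice:

First scattering at θ₁ = 75°:
Δλ₁ = λ_C(1 - cos(75°))
Δλ₁ = 2.4263 × 0.7412
Δλ₁ = 1.7983 pm

After first scattering:
λ₁ = 14.3 + 1.7983 = 16.0983 pm

Second scattering at θ₂ = 105°:
Δλ₂ = λ_C(1 - cos(105°))
Δλ₂ = 2.4263 × 1.2588
Δλ₂ = 3.0543 pm

Final wavelength:
λ₂ = 16.0983 + 3.0543 = 19.1526 pm

Total shift: Δλ_total = 1.7983 + 3.0543 = 4.8526 pm

(Intermediate values are shown rounded; full precision is carried through to the final answer.)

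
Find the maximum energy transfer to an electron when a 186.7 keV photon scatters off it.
78.8262 keV

Maximum energy transfer occurs at θ = 180° (backscattering).

Initial photon: E₀ = 186.7 keV → λ₀ = 6.6408 pm

Maximum Compton shift (at 180°):
Δλ_max = 2λ_C = 2 × 2.4263 = 4.8526 pm

Final wavelength:
λ' = 6.6408 + 4.8526 = 11.4934 pm

Minimum photon energy (maximum energy to electron):
E'_min = hc/λ' = 107.8738 keV

Maximum electron kinetic energy:
K_max = E₀ - E'_min = 186.7000 - 107.8738 = 78.8262 keV

(Intermediate values are shown rounded; full precision is carried through to the final answer.)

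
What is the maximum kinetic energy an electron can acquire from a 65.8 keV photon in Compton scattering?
13.4754 keV

Maximum energy transfer occurs at θ = 180° (backscattering).

Initial photon: E₀ = 65.8 keV → λ₀ = 18.8426 pm

Maximum Compton shift (at 180°):
Δλ_max = 2λ_C = 2 × 2.4263 = 4.8526 pm

Final wavelength:
λ' = 18.8426 + 4.8526 = 23.6952 pm

Minimum photon energy (maximum energy to electron):
E'_min = hc/λ' = 52.3246 keV

Maximum electron kinetic energy:
K_max = E₀ - E'_min = 65.8000 - 52.3246 = 13.4754 keV

(Intermediate values are shown rounded; full precision is carried through to the final answer.)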